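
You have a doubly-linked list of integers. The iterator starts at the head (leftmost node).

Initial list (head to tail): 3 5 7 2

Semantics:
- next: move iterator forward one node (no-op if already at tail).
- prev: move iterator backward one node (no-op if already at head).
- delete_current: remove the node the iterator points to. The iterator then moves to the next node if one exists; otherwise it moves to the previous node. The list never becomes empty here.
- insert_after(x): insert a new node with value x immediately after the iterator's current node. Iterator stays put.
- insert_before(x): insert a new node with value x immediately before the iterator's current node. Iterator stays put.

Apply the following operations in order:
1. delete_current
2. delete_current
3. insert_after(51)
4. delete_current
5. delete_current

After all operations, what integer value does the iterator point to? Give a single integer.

Answer: 2

Derivation:
After 1 (delete_current): list=[5, 7, 2] cursor@5
After 2 (delete_current): list=[7, 2] cursor@7
After 3 (insert_after(51)): list=[7, 51, 2] cursor@7
After 4 (delete_current): list=[51, 2] cursor@51
After 5 (delete_current): list=[2] cursor@2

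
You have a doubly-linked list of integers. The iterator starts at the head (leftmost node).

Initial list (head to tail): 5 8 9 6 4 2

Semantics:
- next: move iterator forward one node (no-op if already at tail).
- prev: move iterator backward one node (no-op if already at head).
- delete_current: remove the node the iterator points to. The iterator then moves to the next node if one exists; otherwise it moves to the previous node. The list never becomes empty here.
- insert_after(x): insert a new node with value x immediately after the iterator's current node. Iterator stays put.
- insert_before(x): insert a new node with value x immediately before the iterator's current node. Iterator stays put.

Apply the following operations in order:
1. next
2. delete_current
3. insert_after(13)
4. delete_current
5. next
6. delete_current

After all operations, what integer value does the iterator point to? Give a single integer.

After 1 (next): list=[5, 8, 9, 6, 4, 2] cursor@8
After 2 (delete_current): list=[5, 9, 6, 4, 2] cursor@9
After 3 (insert_after(13)): list=[5, 9, 13, 6, 4, 2] cursor@9
After 4 (delete_current): list=[5, 13, 6, 4, 2] cursor@13
After 5 (next): list=[5, 13, 6, 4, 2] cursor@6
After 6 (delete_current): list=[5, 13, 4, 2] cursor@4

Answer: 4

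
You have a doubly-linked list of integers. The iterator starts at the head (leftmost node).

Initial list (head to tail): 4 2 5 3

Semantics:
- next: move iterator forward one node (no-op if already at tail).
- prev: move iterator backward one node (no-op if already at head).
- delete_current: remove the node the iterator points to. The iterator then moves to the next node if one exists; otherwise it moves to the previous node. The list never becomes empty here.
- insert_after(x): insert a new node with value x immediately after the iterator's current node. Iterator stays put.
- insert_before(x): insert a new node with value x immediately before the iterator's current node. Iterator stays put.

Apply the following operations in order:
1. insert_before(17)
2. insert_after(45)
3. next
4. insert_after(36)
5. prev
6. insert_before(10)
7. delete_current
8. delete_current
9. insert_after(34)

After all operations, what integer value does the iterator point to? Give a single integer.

Answer: 36

Derivation:
After 1 (insert_before(17)): list=[17, 4, 2, 5, 3] cursor@4
After 2 (insert_after(45)): list=[17, 4, 45, 2, 5, 3] cursor@4
After 3 (next): list=[17, 4, 45, 2, 5, 3] cursor@45
After 4 (insert_after(36)): list=[17, 4, 45, 36, 2, 5, 3] cursor@45
After 5 (prev): list=[17, 4, 45, 36, 2, 5, 3] cursor@4
After 6 (insert_before(10)): list=[17, 10, 4, 45, 36, 2, 5, 3] cursor@4
After 7 (delete_current): list=[17, 10, 45, 36, 2, 5, 3] cursor@45
After 8 (delete_current): list=[17, 10, 36, 2, 5, 3] cursor@36
After 9 (insert_after(34)): list=[17, 10, 36, 34, 2, 5, 3] cursor@36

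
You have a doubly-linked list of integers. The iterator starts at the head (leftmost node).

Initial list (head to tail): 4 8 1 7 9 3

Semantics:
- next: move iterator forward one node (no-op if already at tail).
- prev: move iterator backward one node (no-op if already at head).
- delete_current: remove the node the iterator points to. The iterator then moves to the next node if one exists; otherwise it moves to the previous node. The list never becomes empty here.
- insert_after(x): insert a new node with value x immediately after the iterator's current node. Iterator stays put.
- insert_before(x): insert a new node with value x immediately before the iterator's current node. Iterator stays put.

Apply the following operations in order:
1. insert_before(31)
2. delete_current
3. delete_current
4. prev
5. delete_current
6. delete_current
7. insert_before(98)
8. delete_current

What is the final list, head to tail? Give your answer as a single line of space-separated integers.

After 1 (insert_before(31)): list=[31, 4, 8, 1, 7, 9, 3] cursor@4
After 2 (delete_current): list=[31, 8, 1, 7, 9, 3] cursor@8
After 3 (delete_current): list=[31, 1, 7, 9, 3] cursor@1
After 4 (prev): list=[31, 1, 7, 9, 3] cursor@31
After 5 (delete_current): list=[1, 7, 9, 3] cursor@1
After 6 (delete_current): list=[7, 9, 3] cursor@7
After 7 (insert_before(98)): list=[98, 7, 9, 3] cursor@7
After 8 (delete_current): list=[98, 9, 3] cursor@9

Answer: 98 9 3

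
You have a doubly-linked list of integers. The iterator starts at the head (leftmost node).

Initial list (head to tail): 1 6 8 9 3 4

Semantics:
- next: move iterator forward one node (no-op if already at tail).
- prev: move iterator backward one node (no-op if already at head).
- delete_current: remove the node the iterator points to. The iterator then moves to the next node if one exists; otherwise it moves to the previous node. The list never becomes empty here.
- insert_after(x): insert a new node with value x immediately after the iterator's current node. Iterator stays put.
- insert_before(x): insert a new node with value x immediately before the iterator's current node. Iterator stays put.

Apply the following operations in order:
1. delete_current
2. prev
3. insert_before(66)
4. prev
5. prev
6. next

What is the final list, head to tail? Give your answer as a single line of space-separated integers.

Answer: 66 6 8 9 3 4

Derivation:
After 1 (delete_current): list=[6, 8, 9, 3, 4] cursor@6
After 2 (prev): list=[6, 8, 9, 3, 4] cursor@6
After 3 (insert_before(66)): list=[66, 6, 8, 9, 3, 4] cursor@6
After 4 (prev): list=[66, 6, 8, 9, 3, 4] cursor@66
After 5 (prev): list=[66, 6, 8, 9, 3, 4] cursor@66
After 6 (next): list=[66, 6, 8, 9, 3, 4] cursor@6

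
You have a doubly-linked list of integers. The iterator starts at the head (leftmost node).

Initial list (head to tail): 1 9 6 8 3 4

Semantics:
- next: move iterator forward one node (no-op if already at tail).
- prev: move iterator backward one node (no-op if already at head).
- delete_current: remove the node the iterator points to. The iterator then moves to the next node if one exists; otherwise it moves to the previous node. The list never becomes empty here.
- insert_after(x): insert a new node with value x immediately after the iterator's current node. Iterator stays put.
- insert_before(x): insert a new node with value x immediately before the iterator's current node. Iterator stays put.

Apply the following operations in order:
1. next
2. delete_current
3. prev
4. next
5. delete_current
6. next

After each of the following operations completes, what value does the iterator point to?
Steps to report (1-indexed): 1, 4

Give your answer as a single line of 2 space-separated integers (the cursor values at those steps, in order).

After 1 (next): list=[1, 9, 6, 8, 3, 4] cursor@9
After 2 (delete_current): list=[1, 6, 8, 3, 4] cursor@6
After 3 (prev): list=[1, 6, 8, 3, 4] cursor@1
After 4 (next): list=[1, 6, 8, 3, 4] cursor@6
After 5 (delete_current): list=[1, 8, 3, 4] cursor@8
After 6 (next): list=[1, 8, 3, 4] cursor@3

Answer: 9 6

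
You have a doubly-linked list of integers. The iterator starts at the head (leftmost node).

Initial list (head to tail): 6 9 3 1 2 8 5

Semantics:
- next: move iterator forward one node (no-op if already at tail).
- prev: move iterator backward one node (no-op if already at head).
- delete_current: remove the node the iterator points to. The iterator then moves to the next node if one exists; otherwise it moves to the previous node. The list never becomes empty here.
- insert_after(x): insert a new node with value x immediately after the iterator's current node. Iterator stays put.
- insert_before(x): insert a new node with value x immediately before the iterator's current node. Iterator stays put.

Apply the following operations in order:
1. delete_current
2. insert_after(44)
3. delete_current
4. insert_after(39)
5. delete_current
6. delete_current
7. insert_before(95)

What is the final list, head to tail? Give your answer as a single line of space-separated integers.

Answer: 95 3 1 2 8 5

Derivation:
After 1 (delete_current): list=[9, 3, 1, 2, 8, 5] cursor@9
After 2 (insert_after(44)): list=[9, 44, 3, 1, 2, 8, 5] cursor@9
After 3 (delete_current): list=[44, 3, 1, 2, 8, 5] cursor@44
After 4 (insert_after(39)): list=[44, 39, 3, 1, 2, 8, 5] cursor@44
After 5 (delete_current): list=[39, 3, 1, 2, 8, 5] cursor@39
After 6 (delete_current): list=[3, 1, 2, 8, 5] cursor@3
After 7 (insert_before(95)): list=[95, 3, 1, 2, 8, 5] cursor@3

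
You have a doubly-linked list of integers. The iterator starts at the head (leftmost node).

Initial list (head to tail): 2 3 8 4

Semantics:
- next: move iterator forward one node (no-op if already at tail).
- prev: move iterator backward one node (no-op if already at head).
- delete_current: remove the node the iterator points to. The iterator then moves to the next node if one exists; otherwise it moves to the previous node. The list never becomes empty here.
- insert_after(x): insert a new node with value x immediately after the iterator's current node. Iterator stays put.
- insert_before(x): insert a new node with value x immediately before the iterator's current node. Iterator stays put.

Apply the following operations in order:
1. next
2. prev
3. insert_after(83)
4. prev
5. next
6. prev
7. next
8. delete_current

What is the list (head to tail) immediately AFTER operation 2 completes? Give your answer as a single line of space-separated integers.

After 1 (next): list=[2, 3, 8, 4] cursor@3
After 2 (prev): list=[2, 3, 8, 4] cursor@2

Answer: 2 3 8 4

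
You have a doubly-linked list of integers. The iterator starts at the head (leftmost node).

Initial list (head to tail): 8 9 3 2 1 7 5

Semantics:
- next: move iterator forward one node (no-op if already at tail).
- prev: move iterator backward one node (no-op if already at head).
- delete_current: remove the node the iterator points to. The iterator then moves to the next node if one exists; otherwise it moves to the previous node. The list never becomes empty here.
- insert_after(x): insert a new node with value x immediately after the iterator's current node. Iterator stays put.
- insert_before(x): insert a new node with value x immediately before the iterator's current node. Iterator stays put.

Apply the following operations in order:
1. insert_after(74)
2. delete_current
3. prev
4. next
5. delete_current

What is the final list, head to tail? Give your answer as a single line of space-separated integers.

Answer: 74 3 2 1 7 5

Derivation:
After 1 (insert_after(74)): list=[8, 74, 9, 3, 2, 1, 7, 5] cursor@8
After 2 (delete_current): list=[74, 9, 3, 2, 1, 7, 5] cursor@74
After 3 (prev): list=[74, 9, 3, 2, 1, 7, 5] cursor@74
After 4 (next): list=[74, 9, 3, 2, 1, 7, 5] cursor@9
After 5 (delete_current): list=[74, 3, 2, 1, 7, 5] cursor@3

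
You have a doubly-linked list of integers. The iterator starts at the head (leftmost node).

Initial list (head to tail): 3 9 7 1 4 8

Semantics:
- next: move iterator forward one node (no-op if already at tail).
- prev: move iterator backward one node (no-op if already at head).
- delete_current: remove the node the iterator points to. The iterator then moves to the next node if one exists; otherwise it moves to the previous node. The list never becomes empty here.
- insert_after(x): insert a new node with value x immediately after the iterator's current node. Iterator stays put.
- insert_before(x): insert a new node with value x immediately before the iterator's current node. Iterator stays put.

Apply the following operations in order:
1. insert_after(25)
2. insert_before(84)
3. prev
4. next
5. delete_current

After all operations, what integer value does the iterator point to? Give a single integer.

After 1 (insert_after(25)): list=[3, 25, 9, 7, 1, 4, 8] cursor@3
After 2 (insert_before(84)): list=[84, 3, 25, 9, 7, 1, 4, 8] cursor@3
After 3 (prev): list=[84, 3, 25, 9, 7, 1, 4, 8] cursor@84
After 4 (next): list=[84, 3, 25, 9, 7, 1, 4, 8] cursor@3
After 5 (delete_current): list=[84, 25, 9, 7, 1, 4, 8] cursor@25

Answer: 25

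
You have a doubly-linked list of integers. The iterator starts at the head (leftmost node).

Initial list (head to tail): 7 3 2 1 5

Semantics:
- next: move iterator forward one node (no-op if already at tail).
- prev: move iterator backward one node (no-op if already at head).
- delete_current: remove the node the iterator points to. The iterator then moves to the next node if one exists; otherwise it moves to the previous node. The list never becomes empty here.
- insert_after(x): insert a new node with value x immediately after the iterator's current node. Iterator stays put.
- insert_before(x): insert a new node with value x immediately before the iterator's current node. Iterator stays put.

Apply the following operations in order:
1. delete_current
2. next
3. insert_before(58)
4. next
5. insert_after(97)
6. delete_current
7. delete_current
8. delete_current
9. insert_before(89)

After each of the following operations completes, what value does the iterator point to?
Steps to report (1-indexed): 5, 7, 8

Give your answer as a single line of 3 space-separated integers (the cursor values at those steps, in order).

After 1 (delete_current): list=[3, 2, 1, 5] cursor@3
After 2 (next): list=[3, 2, 1, 5] cursor@2
After 3 (insert_before(58)): list=[3, 58, 2, 1, 5] cursor@2
After 4 (next): list=[3, 58, 2, 1, 5] cursor@1
After 5 (insert_after(97)): list=[3, 58, 2, 1, 97, 5] cursor@1
After 6 (delete_current): list=[3, 58, 2, 97, 5] cursor@97
After 7 (delete_current): list=[3, 58, 2, 5] cursor@5
After 8 (delete_current): list=[3, 58, 2] cursor@2
After 9 (insert_before(89)): list=[3, 58, 89, 2] cursor@2

Answer: 1 5 2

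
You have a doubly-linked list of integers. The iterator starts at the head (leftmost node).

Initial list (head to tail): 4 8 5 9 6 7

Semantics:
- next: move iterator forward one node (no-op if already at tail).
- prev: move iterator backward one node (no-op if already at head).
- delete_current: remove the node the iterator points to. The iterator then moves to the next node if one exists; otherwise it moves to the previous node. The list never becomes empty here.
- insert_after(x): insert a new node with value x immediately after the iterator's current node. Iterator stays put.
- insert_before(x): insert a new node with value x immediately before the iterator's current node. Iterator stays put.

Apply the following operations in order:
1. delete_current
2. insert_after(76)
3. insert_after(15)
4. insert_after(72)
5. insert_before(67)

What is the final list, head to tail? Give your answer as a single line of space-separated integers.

Answer: 67 8 72 15 76 5 9 6 7

Derivation:
After 1 (delete_current): list=[8, 5, 9, 6, 7] cursor@8
After 2 (insert_after(76)): list=[8, 76, 5, 9, 6, 7] cursor@8
After 3 (insert_after(15)): list=[8, 15, 76, 5, 9, 6, 7] cursor@8
After 4 (insert_after(72)): list=[8, 72, 15, 76, 5, 9, 6, 7] cursor@8
After 5 (insert_before(67)): list=[67, 8, 72, 15, 76, 5, 9, 6, 7] cursor@8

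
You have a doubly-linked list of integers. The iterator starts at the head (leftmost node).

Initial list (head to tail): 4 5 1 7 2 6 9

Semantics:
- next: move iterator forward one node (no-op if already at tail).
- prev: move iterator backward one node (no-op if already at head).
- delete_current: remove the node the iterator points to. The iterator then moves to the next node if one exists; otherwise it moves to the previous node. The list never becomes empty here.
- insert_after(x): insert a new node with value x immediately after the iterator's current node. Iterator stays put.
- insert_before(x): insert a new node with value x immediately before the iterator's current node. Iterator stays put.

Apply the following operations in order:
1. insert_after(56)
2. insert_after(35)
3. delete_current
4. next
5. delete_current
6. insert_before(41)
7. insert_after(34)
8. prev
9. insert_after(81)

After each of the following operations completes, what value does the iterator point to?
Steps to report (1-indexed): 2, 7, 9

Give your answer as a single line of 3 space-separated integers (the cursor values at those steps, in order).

After 1 (insert_after(56)): list=[4, 56, 5, 1, 7, 2, 6, 9] cursor@4
After 2 (insert_after(35)): list=[4, 35, 56, 5, 1, 7, 2, 6, 9] cursor@4
After 3 (delete_current): list=[35, 56, 5, 1, 7, 2, 6, 9] cursor@35
After 4 (next): list=[35, 56, 5, 1, 7, 2, 6, 9] cursor@56
After 5 (delete_current): list=[35, 5, 1, 7, 2, 6, 9] cursor@5
After 6 (insert_before(41)): list=[35, 41, 5, 1, 7, 2, 6, 9] cursor@5
After 7 (insert_after(34)): list=[35, 41, 5, 34, 1, 7, 2, 6, 9] cursor@5
After 8 (prev): list=[35, 41, 5, 34, 1, 7, 2, 6, 9] cursor@41
After 9 (insert_after(81)): list=[35, 41, 81, 5, 34, 1, 7, 2, 6, 9] cursor@41

Answer: 4 5 41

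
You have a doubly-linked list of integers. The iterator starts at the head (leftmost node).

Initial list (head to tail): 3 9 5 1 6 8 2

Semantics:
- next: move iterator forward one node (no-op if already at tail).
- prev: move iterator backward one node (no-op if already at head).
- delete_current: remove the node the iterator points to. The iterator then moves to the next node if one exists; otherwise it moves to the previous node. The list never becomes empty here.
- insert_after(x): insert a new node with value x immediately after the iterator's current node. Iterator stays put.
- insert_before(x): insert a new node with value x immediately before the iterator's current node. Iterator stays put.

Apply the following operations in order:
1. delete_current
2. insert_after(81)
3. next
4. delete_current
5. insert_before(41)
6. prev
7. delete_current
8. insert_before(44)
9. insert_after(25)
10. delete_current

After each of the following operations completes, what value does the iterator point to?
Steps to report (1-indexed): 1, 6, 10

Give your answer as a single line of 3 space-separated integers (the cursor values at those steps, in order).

Answer: 9 41 25

Derivation:
After 1 (delete_current): list=[9, 5, 1, 6, 8, 2] cursor@9
After 2 (insert_after(81)): list=[9, 81, 5, 1, 6, 8, 2] cursor@9
After 3 (next): list=[9, 81, 5, 1, 6, 8, 2] cursor@81
After 4 (delete_current): list=[9, 5, 1, 6, 8, 2] cursor@5
After 5 (insert_before(41)): list=[9, 41, 5, 1, 6, 8, 2] cursor@5
After 6 (prev): list=[9, 41, 5, 1, 6, 8, 2] cursor@41
After 7 (delete_current): list=[9, 5, 1, 6, 8, 2] cursor@5
After 8 (insert_before(44)): list=[9, 44, 5, 1, 6, 8, 2] cursor@5
After 9 (insert_after(25)): list=[9, 44, 5, 25, 1, 6, 8, 2] cursor@5
After 10 (delete_current): list=[9, 44, 25, 1, 6, 8, 2] cursor@25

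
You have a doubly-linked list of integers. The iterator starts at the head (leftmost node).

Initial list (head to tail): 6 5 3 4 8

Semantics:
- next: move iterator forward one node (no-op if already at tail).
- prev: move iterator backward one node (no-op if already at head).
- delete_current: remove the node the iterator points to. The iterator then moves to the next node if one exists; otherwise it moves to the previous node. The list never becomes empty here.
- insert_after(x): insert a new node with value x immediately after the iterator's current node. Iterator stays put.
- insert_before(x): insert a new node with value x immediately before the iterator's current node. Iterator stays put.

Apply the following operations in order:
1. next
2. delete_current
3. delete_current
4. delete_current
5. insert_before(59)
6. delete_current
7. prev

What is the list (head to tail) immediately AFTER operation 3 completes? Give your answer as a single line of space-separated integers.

After 1 (next): list=[6, 5, 3, 4, 8] cursor@5
After 2 (delete_current): list=[6, 3, 4, 8] cursor@3
After 3 (delete_current): list=[6, 4, 8] cursor@4

Answer: 6 4 8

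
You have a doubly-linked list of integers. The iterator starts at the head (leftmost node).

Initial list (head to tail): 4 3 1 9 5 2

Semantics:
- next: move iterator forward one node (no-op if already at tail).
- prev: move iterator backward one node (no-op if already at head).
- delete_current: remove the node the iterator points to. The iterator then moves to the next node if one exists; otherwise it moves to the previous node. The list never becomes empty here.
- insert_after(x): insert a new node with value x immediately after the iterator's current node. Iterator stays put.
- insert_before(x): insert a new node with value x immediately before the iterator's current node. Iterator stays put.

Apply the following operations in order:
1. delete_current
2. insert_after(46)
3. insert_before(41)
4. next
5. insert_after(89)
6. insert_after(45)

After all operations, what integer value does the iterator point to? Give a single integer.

After 1 (delete_current): list=[3, 1, 9, 5, 2] cursor@3
After 2 (insert_after(46)): list=[3, 46, 1, 9, 5, 2] cursor@3
After 3 (insert_before(41)): list=[41, 3, 46, 1, 9, 5, 2] cursor@3
After 4 (next): list=[41, 3, 46, 1, 9, 5, 2] cursor@46
After 5 (insert_after(89)): list=[41, 3, 46, 89, 1, 9, 5, 2] cursor@46
After 6 (insert_after(45)): list=[41, 3, 46, 45, 89, 1, 9, 5, 2] cursor@46

Answer: 46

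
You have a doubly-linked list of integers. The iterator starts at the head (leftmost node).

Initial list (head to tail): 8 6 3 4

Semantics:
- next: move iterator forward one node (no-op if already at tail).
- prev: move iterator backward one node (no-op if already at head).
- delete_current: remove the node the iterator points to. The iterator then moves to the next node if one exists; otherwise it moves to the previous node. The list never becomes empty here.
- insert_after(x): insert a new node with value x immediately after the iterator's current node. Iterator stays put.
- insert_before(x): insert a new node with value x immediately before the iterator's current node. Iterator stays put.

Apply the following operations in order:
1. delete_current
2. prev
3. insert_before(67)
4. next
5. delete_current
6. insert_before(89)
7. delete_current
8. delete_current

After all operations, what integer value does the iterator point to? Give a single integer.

After 1 (delete_current): list=[6, 3, 4] cursor@6
After 2 (prev): list=[6, 3, 4] cursor@6
After 3 (insert_before(67)): list=[67, 6, 3, 4] cursor@6
After 4 (next): list=[67, 6, 3, 4] cursor@3
After 5 (delete_current): list=[67, 6, 4] cursor@4
After 6 (insert_before(89)): list=[67, 6, 89, 4] cursor@4
After 7 (delete_current): list=[67, 6, 89] cursor@89
After 8 (delete_current): list=[67, 6] cursor@6

Answer: 6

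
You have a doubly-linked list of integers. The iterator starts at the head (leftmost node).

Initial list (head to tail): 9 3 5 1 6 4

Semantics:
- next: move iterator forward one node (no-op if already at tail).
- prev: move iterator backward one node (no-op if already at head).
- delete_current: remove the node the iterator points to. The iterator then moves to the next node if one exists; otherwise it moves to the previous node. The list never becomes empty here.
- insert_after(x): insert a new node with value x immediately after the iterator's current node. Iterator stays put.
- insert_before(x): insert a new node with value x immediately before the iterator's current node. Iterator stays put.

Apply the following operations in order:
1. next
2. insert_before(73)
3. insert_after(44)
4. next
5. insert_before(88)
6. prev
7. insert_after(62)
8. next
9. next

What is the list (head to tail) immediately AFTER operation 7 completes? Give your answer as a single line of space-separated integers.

After 1 (next): list=[9, 3, 5, 1, 6, 4] cursor@3
After 2 (insert_before(73)): list=[9, 73, 3, 5, 1, 6, 4] cursor@3
After 3 (insert_after(44)): list=[9, 73, 3, 44, 5, 1, 6, 4] cursor@3
After 4 (next): list=[9, 73, 3, 44, 5, 1, 6, 4] cursor@44
After 5 (insert_before(88)): list=[9, 73, 3, 88, 44, 5, 1, 6, 4] cursor@44
After 6 (prev): list=[9, 73, 3, 88, 44, 5, 1, 6, 4] cursor@88
After 7 (insert_after(62)): list=[9, 73, 3, 88, 62, 44, 5, 1, 6, 4] cursor@88

Answer: 9 73 3 88 62 44 5 1 6 4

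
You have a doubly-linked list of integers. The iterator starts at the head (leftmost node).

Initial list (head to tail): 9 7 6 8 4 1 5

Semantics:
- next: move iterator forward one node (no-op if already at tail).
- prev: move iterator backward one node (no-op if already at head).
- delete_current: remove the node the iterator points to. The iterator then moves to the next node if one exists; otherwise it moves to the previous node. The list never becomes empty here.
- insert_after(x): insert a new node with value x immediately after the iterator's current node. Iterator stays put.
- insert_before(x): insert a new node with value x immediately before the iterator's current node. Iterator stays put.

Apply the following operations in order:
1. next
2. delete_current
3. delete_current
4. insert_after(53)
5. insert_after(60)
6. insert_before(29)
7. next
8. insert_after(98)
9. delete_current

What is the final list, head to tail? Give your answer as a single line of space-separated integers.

After 1 (next): list=[9, 7, 6, 8, 4, 1, 5] cursor@7
After 2 (delete_current): list=[9, 6, 8, 4, 1, 5] cursor@6
After 3 (delete_current): list=[9, 8, 4, 1, 5] cursor@8
After 4 (insert_after(53)): list=[9, 8, 53, 4, 1, 5] cursor@8
After 5 (insert_after(60)): list=[9, 8, 60, 53, 4, 1, 5] cursor@8
After 6 (insert_before(29)): list=[9, 29, 8, 60, 53, 4, 1, 5] cursor@8
After 7 (next): list=[9, 29, 8, 60, 53, 4, 1, 5] cursor@60
After 8 (insert_after(98)): list=[9, 29, 8, 60, 98, 53, 4, 1, 5] cursor@60
After 9 (delete_current): list=[9, 29, 8, 98, 53, 4, 1, 5] cursor@98

Answer: 9 29 8 98 53 4 1 5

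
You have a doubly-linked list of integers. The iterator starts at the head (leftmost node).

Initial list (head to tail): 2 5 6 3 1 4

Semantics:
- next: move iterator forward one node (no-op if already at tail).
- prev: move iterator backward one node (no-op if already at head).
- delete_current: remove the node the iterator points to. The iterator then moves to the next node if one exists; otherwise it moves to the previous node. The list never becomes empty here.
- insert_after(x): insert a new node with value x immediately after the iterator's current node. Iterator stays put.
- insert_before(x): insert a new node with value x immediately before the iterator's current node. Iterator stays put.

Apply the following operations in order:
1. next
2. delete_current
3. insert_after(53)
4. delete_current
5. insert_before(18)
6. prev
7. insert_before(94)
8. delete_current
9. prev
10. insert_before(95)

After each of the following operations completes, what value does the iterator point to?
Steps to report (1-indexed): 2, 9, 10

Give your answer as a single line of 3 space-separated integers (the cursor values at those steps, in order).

Answer: 6 94 94

Derivation:
After 1 (next): list=[2, 5, 6, 3, 1, 4] cursor@5
After 2 (delete_current): list=[2, 6, 3, 1, 4] cursor@6
After 3 (insert_after(53)): list=[2, 6, 53, 3, 1, 4] cursor@6
After 4 (delete_current): list=[2, 53, 3, 1, 4] cursor@53
After 5 (insert_before(18)): list=[2, 18, 53, 3, 1, 4] cursor@53
After 6 (prev): list=[2, 18, 53, 3, 1, 4] cursor@18
After 7 (insert_before(94)): list=[2, 94, 18, 53, 3, 1, 4] cursor@18
After 8 (delete_current): list=[2, 94, 53, 3, 1, 4] cursor@53
After 9 (prev): list=[2, 94, 53, 3, 1, 4] cursor@94
After 10 (insert_before(95)): list=[2, 95, 94, 53, 3, 1, 4] cursor@94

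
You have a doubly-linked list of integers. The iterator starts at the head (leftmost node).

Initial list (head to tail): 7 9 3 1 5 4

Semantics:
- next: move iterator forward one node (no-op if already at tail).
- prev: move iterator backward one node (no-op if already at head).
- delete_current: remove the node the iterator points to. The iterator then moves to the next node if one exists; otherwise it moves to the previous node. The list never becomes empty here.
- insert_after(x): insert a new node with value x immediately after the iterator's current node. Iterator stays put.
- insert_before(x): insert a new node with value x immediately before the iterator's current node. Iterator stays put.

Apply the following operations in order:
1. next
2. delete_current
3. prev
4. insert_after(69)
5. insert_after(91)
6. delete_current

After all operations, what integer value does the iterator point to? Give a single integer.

After 1 (next): list=[7, 9, 3, 1, 5, 4] cursor@9
After 2 (delete_current): list=[7, 3, 1, 5, 4] cursor@3
After 3 (prev): list=[7, 3, 1, 5, 4] cursor@7
After 4 (insert_after(69)): list=[7, 69, 3, 1, 5, 4] cursor@7
After 5 (insert_after(91)): list=[7, 91, 69, 3, 1, 5, 4] cursor@7
After 6 (delete_current): list=[91, 69, 3, 1, 5, 4] cursor@91

Answer: 91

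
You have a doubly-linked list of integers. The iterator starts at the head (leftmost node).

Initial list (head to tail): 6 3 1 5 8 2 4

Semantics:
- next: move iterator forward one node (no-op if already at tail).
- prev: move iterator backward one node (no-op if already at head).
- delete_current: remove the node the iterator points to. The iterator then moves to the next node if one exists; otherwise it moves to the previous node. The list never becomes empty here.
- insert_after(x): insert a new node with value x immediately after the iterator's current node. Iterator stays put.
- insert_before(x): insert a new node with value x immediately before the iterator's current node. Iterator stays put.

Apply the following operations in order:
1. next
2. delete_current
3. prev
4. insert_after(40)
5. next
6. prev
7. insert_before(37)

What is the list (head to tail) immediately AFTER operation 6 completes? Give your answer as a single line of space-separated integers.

After 1 (next): list=[6, 3, 1, 5, 8, 2, 4] cursor@3
After 2 (delete_current): list=[6, 1, 5, 8, 2, 4] cursor@1
After 3 (prev): list=[6, 1, 5, 8, 2, 4] cursor@6
After 4 (insert_after(40)): list=[6, 40, 1, 5, 8, 2, 4] cursor@6
After 5 (next): list=[6, 40, 1, 5, 8, 2, 4] cursor@40
After 6 (prev): list=[6, 40, 1, 5, 8, 2, 4] cursor@6

Answer: 6 40 1 5 8 2 4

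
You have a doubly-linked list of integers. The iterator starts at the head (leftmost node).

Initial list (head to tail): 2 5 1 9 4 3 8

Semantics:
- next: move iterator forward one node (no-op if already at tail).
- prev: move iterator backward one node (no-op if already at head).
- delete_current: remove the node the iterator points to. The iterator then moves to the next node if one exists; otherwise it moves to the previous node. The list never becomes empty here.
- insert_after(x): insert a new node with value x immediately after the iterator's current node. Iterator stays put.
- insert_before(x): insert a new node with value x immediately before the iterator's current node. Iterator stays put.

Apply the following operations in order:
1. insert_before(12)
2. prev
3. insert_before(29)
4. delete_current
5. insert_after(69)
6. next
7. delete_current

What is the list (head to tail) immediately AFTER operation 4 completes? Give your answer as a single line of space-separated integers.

After 1 (insert_before(12)): list=[12, 2, 5, 1, 9, 4, 3, 8] cursor@2
After 2 (prev): list=[12, 2, 5, 1, 9, 4, 3, 8] cursor@12
After 3 (insert_before(29)): list=[29, 12, 2, 5, 1, 9, 4, 3, 8] cursor@12
After 4 (delete_current): list=[29, 2, 5, 1, 9, 4, 3, 8] cursor@2

Answer: 29 2 5 1 9 4 3 8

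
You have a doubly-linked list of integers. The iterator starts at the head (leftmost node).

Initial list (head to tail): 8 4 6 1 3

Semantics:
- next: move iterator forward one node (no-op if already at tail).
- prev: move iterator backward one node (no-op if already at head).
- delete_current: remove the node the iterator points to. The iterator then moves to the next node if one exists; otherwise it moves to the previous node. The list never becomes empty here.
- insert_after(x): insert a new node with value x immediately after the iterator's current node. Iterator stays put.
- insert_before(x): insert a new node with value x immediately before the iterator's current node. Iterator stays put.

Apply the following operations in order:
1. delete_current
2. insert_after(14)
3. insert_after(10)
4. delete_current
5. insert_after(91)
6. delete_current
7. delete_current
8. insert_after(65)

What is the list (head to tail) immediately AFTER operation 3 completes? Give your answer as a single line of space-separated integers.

Answer: 4 10 14 6 1 3

Derivation:
After 1 (delete_current): list=[4, 6, 1, 3] cursor@4
After 2 (insert_after(14)): list=[4, 14, 6, 1, 3] cursor@4
After 3 (insert_after(10)): list=[4, 10, 14, 6, 1, 3] cursor@4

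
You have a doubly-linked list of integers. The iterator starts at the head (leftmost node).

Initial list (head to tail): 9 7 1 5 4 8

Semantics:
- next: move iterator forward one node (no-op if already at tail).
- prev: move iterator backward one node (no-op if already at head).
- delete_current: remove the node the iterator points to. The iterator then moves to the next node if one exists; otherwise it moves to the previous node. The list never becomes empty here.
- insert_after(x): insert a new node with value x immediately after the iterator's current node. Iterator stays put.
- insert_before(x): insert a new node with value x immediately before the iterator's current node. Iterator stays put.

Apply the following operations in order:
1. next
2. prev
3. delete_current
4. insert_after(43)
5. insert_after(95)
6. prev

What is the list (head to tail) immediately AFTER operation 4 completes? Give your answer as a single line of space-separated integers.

After 1 (next): list=[9, 7, 1, 5, 4, 8] cursor@7
After 2 (prev): list=[9, 7, 1, 5, 4, 8] cursor@9
After 3 (delete_current): list=[7, 1, 5, 4, 8] cursor@7
After 4 (insert_after(43)): list=[7, 43, 1, 5, 4, 8] cursor@7

Answer: 7 43 1 5 4 8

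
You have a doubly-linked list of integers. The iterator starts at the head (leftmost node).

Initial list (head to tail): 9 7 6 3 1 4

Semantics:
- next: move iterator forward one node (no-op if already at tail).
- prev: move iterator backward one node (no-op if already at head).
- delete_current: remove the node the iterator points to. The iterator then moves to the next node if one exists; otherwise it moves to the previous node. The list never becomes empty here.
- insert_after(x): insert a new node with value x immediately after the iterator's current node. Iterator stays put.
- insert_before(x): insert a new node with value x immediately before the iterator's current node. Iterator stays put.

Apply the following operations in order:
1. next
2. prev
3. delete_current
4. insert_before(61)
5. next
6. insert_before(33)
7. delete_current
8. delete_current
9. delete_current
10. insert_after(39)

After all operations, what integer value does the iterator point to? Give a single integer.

Answer: 4

Derivation:
After 1 (next): list=[9, 7, 6, 3, 1, 4] cursor@7
After 2 (prev): list=[9, 7, 6, 3, 1, 4] cursor@9
After 3 (delete_current): list=[7, 6, 3, 1, 4] cursor@7
After 4 (insert_before(61)): list=[61, 7, 6, 3, 1, 4] cursor@7
After 5 (next): list=[61, 7, 6, 3, 1, 4] cursor@6
After 6 (insert_before(33)): list=[61, 7, 33, 6, 3, 1, 4] cursor@6
After 7 (delete_current): list=[61, 7, 33, 3, 1, 4] cursor@3
After 8 (delete_current): list=[61, 7, 33, 1, 4] cursor@1
After 9 (delete_current): list=[61, 7, 33, 4] cursor@4
After 10 (insert_after(39)): list=[61, 7, 33, 4, 39] cursor@4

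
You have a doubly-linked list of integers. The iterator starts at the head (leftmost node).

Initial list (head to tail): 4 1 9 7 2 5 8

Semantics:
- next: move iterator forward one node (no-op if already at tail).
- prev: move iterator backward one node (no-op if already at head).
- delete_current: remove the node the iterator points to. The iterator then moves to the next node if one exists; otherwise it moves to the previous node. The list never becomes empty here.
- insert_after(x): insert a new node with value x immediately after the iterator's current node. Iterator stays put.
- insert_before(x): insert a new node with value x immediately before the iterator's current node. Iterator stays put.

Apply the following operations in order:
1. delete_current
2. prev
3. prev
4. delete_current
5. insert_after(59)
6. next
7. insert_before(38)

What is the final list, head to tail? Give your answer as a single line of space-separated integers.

After 1 (delete_current): list=[1, 9, 7, 2, 5, 8] cursor@1
After 2 (prev): list=[1, 9, 7, 2, 5, 8] cursor@1
After 3 (prev): list=[1, 9, 7, 2, 5, 8] cursor@1
After 4 (delete_current): list=[9, 7, 2, 5, 8] cursor@9
After 5 (insert_after(59)): list=[9, 59, 7, 2, 5, 8] cursor@9
After 6 (next): list=[9, 59, 7, 2, 5, 8] cursor@59
After 7 (insert_before(38)): list=[9, 38, 59, 7, 2, 5, 8] cursor@59

Answer: 9 38 59 7 2 5 8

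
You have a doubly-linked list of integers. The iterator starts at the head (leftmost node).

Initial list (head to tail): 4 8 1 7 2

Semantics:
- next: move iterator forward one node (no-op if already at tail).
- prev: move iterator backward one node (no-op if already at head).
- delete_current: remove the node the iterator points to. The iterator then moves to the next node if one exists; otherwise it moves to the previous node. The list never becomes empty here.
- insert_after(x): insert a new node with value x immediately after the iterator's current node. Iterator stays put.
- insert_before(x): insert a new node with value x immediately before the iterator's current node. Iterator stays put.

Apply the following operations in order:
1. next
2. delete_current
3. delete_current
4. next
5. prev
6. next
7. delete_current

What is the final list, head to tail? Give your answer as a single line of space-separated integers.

After 1 (next): list=[4, 8, 1, 7, 2] cursor@8
After 2 (delete_current): list=[4, 1, 7, 2] cursor@1
After 3 (delete_current): list=[4, 7, 2] cursor@7
After 4 (next): list=[4, 7, 2] cursor@2
After 5 (prev): list=[4, 7, 2] cursor@7
After 6 (next): list=[4, 7, 2] cursor@2
After 7 (delete_current): list=[4, 7] cursor@7

Answer: 4 7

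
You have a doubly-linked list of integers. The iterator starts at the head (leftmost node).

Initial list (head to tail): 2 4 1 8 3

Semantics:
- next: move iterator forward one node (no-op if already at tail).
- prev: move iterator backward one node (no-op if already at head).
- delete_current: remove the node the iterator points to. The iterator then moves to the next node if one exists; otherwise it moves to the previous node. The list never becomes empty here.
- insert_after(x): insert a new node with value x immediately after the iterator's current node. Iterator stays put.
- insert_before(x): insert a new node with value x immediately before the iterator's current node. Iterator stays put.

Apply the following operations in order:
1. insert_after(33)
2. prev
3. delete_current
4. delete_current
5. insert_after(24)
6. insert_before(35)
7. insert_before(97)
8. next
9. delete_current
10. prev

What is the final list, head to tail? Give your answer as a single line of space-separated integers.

After 1 (insert_after(33)): list=[2, 33, 4, 1, 8, 3] cursor@2
After 2 (prev): list=[2, 33, 4, 1, 8, 3] cursor@2
After 3 (delete_current): list=[33, 4, 1, 8, 3] cursor@33
After 4 (delete_current): list=[4, 1, 8, 3] cursor@4
After 5 (insert_after(24)): list=[4, 24, 1, 8, 3] cursor@4
After 6 (insert_before(35)): list=[35, 4, 24, 1, 8, 3] cursor@4
After 7 (insert_before(97)): list=[35, 97, 4, 24, 1, 8, 3] cursor@4
After 8 (next): list=[35, 97, 4, 24, 1, 8, 3] cursor@24
After 9 (delete_current): list=[35, 97, 4, 1, 8, 3] cursor@1
After 10 (prev): list=[35, 97, 4, 1, 8, 3] cursor@4

Answer: 35 97 4 1 8 3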